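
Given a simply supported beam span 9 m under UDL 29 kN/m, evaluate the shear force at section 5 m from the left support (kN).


R_A = w * L / 2 = 29 * 9 / 2 = 130.5 kN
V(x) = R_A - w * x = 130.5 - 29 * 5
= -14.5 kN

-14.5 kN


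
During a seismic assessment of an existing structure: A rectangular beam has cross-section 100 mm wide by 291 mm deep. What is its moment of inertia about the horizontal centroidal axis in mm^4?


I = b * h^3 / 12
= 100 * 291^3 / 12
= 100 * 24642171 / 12
= 205351425.0 mm^4

205351425.0 mm^4


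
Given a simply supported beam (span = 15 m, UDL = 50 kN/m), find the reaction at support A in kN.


Total load = w * L = 50 * 15 = 750 kN
By symmetry, each reaction R = total / 2 = 750 / 2 = 375.0 kN

375.0 kN


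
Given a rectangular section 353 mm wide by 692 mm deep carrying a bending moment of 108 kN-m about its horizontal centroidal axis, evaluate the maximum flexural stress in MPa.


I = b * h^3 / 12 = 353 * 692^3 / 12 = 9747915205.33 mm^4
y = h / 2 = 692 / 2 = 346.0 mm
M = 108 kN-m = 108000000.0 N-mm
sigma = M * y / I = 108000000.0 * 346.0 / 9747915205.33
= 3.83 MPa

3.83 MPa


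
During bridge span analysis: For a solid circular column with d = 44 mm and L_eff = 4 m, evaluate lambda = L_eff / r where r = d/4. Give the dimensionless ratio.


Radius of gyration r = d / 4 = 44 / 4 = 11.0 mm
L_eff = 4000.0 mm
Slenderness ratio = L / r = 4000.0 / 11.0 = 363.64 (dimensionless)

363.64 (dimensionless)


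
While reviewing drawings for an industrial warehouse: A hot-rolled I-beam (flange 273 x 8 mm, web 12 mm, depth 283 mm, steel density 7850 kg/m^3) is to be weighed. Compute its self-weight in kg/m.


A_flanges = 2 * 273 * 8 = 4368 mm^2
A_web = (283 - 2 * 8) * 12 = 3204 mm^2
A_total = 4368 + 3204 = 7572 mm^2 = 0.007572 m^2
Weight = rho * A = 7850 * 0.007572 = 59.4402 kg/m

59.4402 kg/m


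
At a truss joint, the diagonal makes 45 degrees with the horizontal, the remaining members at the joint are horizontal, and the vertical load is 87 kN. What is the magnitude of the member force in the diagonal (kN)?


At the joint, only the diagonal has a vertical component, so vertical equilibrium gives:
F * sin(45) = 87
F = 87 / sin(45)
= 87 / 0.707107
= 123.04 kN

123.04 kN


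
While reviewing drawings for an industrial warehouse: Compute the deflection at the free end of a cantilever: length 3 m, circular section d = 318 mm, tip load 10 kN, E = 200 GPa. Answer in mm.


I = pi * d^4 / 64 = pi * 318^4 / 64 = 501970712.14 mm^4
L = 3000.0 mm, P = 10000.0 N, E = 200000.0 MPa
delta = P * L^3 / (3 * E * I)
= 10000.0 * 3000.0^3 / (3 * 200000.0 * 501970712.14)
= 0.8965 mm

0.8965 mm


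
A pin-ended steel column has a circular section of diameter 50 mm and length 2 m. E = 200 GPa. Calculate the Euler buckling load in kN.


I = pi * d^4 / 64 = 306796.16 mm^4
L = 2000.0 mm
P_cr = pi^2 * E * I / L^2
= 9.8696 * 200000.0 * 306796.16 / 2000.0^2
= 151397.84 N = 151.3978 kN

151.3978 kN


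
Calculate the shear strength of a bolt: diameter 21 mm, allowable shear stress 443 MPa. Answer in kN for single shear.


A = pi * d^2 / 4 = pi * 21^2 / 4 = 346.3606 mm^2
V = f_v * A / 1000 = 443 * 346.3606 / 1000
= 153.4377 kN

153.4377 kN


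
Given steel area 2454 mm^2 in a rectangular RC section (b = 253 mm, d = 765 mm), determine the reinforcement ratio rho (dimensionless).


rho = As / (b * d)
= 2454 / (253 * 765)
= 2454 / 193545
= 0.012679 (dimensionless)

0.012679 (dimensionless)


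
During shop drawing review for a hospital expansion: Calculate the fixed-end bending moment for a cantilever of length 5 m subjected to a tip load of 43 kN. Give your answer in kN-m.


For a cantilever with a point load at the free end:
M_max = P * L = 43 * 5 = 215 kN-m

215 kN-m


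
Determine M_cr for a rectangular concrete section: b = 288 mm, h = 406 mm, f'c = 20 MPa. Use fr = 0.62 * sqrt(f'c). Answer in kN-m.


fr = 0.62 * sqrt(20) = 0.62 * 4.4721 = 2.7727 MPa
I = 288 * 406^3 / 12 = 1606161984.0 mm^4
y_t = 203.0 mm
M_cr = fr * I / y_t = 2.7727 * 1606161984.0 / 203.0 N-mm
= 21.9381 kN-m

21.9381 kN-m


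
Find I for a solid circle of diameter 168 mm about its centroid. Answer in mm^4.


r = d / 2 = 168 / 2 = 84.0 mm
I = pi * r^4 / 4 = pi * 84.0^4 / 4
= 39102725.18 mm^4

39102725.18 mm^4


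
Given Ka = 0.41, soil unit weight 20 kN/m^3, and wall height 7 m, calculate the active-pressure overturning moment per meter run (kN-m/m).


Pa = 0.5 * Ka * gamma * H^2
= 0.5 * 0.41 * 20 * 7^2
= 200.9 kN/m
Arm = H / 3 = 7 / 3 = 2.3333 m
Mo = Pa * arm = Pa * H / 3 = 200.9 * 7 / 3 = 468.7667 kN-m/m

468.7667 kN-m/m


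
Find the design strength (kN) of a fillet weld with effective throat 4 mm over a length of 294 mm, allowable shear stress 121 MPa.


Strength = throat * length * allowable stress
= 4 * 294 * 121 N
= 142296 N
= 142.3 kN

142.3 kN


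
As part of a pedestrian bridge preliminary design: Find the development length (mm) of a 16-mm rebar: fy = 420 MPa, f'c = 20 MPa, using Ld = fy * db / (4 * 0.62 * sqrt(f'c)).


Ld = (fy * db) / (4 * 0.62 * sqrt(f'c))
= (420 * 16) / (4 * 0.62 * sqrt(20))
= 6720 / 11.0909
= 605.9 mm

605.9 mm


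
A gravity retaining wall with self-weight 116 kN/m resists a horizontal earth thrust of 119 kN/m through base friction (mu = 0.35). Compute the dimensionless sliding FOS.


Resisting force = mu * W = 0.35 * 116 = 40.6 kN/m
FOS = Resisting / Driving = 40.6 / 119
= 0.3412 (dimensionless)

0.3412 (dimensionless)


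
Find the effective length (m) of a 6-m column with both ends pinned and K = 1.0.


L_eff = K * L
= 1.0 * 6
= 6.0 m

6.0 m


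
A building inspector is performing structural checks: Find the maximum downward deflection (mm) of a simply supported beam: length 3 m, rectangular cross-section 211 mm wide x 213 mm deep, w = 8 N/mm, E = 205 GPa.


I = 211 * 213^3 / 12 = 169918247.25 mm^4
L = 3000.0 mm, w = 8 N/mm, E = 205000.0 MPa
delta = 5 * w * L^4 / (384 * E * I)
= 5 * 8 * 3000.0^4 / (384 * 205000.0 * 169918247.25)
= 0.2422 mm

0.2422 mm


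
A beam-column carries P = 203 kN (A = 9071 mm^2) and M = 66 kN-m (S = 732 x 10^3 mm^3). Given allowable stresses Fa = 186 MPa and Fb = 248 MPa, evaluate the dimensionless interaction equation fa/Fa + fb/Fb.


f_a = P / A = 203000.0 / 9071 = 22.379 MPa
f_b = M / S = 66000000.0 / 732000.0 = 90.1639 MPa
Ratio = f_a / Fa + f_b / Fb
= 22.379 / 186 + 90.1639 / 248
= 0.4839 (dimensionless)

0.4839 (dimensionless)


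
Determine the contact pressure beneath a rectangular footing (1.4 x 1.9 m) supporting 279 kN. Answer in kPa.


A = 1.4 * 1.9 = 2.66 m^2
q = P / A = 279 / 2.66
= 104.8872 kPa

104.8872 kPa


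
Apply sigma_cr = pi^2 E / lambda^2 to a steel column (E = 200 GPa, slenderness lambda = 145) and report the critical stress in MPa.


sigma_cr = pi^2 * E / lambda^2
= 9.8696 * 200000.0 / 145^2
= 9.8696 * 200000.0 / 21025
= 93.8845 MPa

93.8845 MPa


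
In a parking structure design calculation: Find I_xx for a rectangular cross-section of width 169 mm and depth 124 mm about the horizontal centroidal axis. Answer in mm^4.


I = b * h^3 / 12
= 169 * 124^3 / 12
= 169 * 1906624 / 12
= 26851621.33 mm^4

26851621.33 mm^4


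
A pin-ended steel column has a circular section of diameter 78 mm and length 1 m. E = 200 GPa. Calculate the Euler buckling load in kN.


I = pi * d^4 / 64 = 1816972.31 mm^4
L = 1000.0 mm
P_cr = pi^2 * E * I / L^2
= 9.8696 * 200000.0 * 1816972.31 / 1000.0^2
= 3586559.59 N = 3586.5596 kN

3586.5596 kN


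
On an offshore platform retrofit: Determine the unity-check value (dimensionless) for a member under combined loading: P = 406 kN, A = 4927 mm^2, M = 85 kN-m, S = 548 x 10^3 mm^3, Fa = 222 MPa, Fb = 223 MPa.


f_a = P / A = 406000.0 / 4927 = 82.4031 MPa
f_b = M / S = 85000000.0 / 548000.0 = 155.1095 MPa
Ratio = f_a / Fa + f_b / Fb
= 82.4031 / 222 + 155.1095 / 223
= 1.0667 (dimensionless)

1.0667 (dimensionless)


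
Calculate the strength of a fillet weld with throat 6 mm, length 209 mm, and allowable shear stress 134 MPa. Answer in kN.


Strength = throat * length * allowable stress
= 6 * 209 * 134 N
= 168036 N
= 168.04 kN

168.04 kN


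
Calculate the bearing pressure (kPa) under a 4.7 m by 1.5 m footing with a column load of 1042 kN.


A = 4.7 * 1.5 = 7.05 m^2
q = P / A = 1042 / 7.05
= 147.8014 kPa

147.8014 kPa


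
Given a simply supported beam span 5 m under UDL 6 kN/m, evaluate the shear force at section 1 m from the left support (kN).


R_A = w * L / 2 = 6 * 5 / 2 = 15.0 kN
V(x) = R_A - w * x = 15.0 - 6 * 1
= 9.0 kN

9.0 kN


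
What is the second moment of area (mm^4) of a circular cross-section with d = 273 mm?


r = d / 2 = 273 / 2 = 136.5 mm
I = pi * r^4 / 4 = pi * 136.5^4 / 4
= 272659407.65 mm^4

272659407.65 mm^4


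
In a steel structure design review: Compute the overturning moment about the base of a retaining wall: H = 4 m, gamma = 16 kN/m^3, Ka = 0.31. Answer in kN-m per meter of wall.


Pa = 0.5 * Ka * gamma * H^2
= 0.5 * 0.31 * 16 * 4^2
= 39.68 kN/m
Arm = H / 3 = 4 / 3 = 1.3333 m
Mo = Pa * arm = Pa * H / 3 = 39.68 * 4 / 3 = 52.9067 kN-m/m

52.9067 kN-m/m


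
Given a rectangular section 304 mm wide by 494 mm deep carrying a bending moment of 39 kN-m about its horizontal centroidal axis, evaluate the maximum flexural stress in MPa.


I = b * h^3 / 12 = 304 * 494^3 / 12 = 3054029194.67 mm^4
y = h / 2 = 494 / 2 = 247.0 mm
M = 39 kN-m = 39000000.0 N-mm
sigma = M * y / I = 39000000.0 * 247.0 / 3054029194.67
= 3.15 MPa

3.15 MPa


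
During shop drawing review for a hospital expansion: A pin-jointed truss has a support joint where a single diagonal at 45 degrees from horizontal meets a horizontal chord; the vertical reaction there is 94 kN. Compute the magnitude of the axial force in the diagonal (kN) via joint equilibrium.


At the joint, only the diagonal has a vertical component, so vertical equilibrium gives:
F * sin(45) = 94
F = 94 / sin(45)
= 94 / 0.707107
= 132.94 kN

132.94 kN


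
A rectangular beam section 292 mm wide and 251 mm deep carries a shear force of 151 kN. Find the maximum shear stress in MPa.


A = b * h = 292 * 251 = 73292 mm^2
V = 151 kN = 151000.0 N
tau_max = 1.5 * V / A = 1.5 * 151000.0 / 73292
= 3.0904 MPa

3.0904 MPa


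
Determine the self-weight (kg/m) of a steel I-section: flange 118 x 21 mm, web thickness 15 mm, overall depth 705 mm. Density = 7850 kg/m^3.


A_flanges = 2 * 118 * 21 = 4956 mm^2
A_web = (705 - 2 * 21) * 15 = 9945 mm^2
A_total = 4956 + 9945 = 14901 mm^2 = 0.014901 m^2
Weight = rho * A = 7850 * 0.014901 = 116.9728 kg/m

116.9728 kg/m


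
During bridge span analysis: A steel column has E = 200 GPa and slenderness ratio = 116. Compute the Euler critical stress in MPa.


sigma_cr = pi^2 * E / lambda^2
= 9.8696 * 200000.0 / 116^2
= 9.8696 * 200000.0 / 13456
= 146.6945 MPa

146.6945 MPa


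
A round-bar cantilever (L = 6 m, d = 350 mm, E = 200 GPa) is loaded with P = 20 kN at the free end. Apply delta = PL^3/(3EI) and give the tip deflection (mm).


I = pi * d^4 / 64 = pi * 350^4 / 64 = 736617574.34 mm^4
L = 6000.0 mm, P = 20000.0 N, E = 200000.0 MPa
delta = P * L^3 / (3 * E * I)
= 20000.0 * 6000.0^3 / (3 * 200000.0 * 736617574.34)
= 9.7744 mm

9.7744 mm


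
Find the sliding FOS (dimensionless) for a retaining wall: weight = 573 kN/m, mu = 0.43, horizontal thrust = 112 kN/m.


Resisting force = mu * W = 0.43 * 573 = 246.39 kN/m
FOS = Resisting / Driving = 246.39 / 112
= 2.1999 (dimensionless)

2.1999 (dimensionless)


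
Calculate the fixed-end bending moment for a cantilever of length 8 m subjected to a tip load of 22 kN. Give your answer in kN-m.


For a cantilever with a point load at the free end:
M_max = P * L = 22 * 8 = 176 kN-m

176 kN-m


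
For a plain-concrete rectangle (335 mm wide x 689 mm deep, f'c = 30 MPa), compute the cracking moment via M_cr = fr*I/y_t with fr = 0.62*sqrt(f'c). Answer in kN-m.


fr = 0.62 * sqrt(30) = 0.62 * 5.4772 = 3.3959 MPa
I = 335 * 689^3 / 12 = 9131060634.58 mm^4
y_t = 344.5 mm
M_cr = fr * I / y_t = 3.3959 * 9131060634.58 / 344.5 N-mm
= 90.0087 kN-m

90.0087 kN-m


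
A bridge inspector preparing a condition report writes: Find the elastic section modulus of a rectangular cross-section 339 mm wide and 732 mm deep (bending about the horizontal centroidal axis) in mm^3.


S = b * h^2 / 6
= 339 * 732^2 / 6
= 339 * 535824 / 6
= 30274056.0 mm^3

30274056.0 mm^3


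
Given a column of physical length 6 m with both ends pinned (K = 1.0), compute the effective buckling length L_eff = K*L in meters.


L_eff = K * L
= 1.0 * 6
= 6.0 m

6.0 m


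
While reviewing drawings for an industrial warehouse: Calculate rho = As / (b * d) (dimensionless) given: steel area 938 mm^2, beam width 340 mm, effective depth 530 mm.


rho = As / (b * d)
= 938 / (340 * 530)
= 938 / 180200
= 0.005205 (dimensionless)

0.005205 (dimensionless)


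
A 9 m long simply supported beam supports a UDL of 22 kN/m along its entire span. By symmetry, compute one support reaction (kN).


Total load = w * L = 22 * 9 = 198 kN
By symmetry, each reaction R = total / 2 = 198 / 2 = 99.0 kN

99.0 kN


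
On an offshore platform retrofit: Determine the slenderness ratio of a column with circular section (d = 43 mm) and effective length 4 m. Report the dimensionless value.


Radius of gyration r = d / 4 = 43 / 4 = 10.75 mm
L_eff = 4000.0 mm
Slenderness ratio = L / r = 4000.0 / 10.75 = 372.09 (dimensionless)

372.09 (dimensionless)


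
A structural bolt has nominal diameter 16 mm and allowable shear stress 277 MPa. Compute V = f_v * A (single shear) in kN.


A = pi * d^2 / 4 = pi * 16^2 / 4 = 201.0619 mm^2
V = f_v * A / 1000 = 277 * 201.0619 / 1000
= 55.6942 kN

55.6942 kN


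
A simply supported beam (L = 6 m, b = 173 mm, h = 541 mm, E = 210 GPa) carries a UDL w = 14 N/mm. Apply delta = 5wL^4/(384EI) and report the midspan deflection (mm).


I = 173 * 541^3 / 12 = 2282741069.42 mm^4
L = 6000.0 mm, w = 14 N/mm, E = 210000.0 MPa
delta = 5 * w * L^4 / (384 * E * I)
= 5 * 14 * 6000.0^4 / (384 * 210000.0 * 2282741069.42)
= 0.4928 mm

0.4928 mm


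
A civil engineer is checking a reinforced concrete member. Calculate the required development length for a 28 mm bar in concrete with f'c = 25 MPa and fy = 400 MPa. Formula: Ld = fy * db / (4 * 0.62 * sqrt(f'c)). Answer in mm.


Ld = (fy * db) / (4 * 0.62 * sqrt(f'c))
= (400 * 28) / (4 * 0.62 * sqrt(25))
= 11200 / 12.4
= 903.23 mm

903.23 mm


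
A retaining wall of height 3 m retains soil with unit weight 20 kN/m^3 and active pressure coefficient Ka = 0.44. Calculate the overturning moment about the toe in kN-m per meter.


Pa = 0.5 * Ka * gamma * H^2
= 0.5 * 0.44 * 20 * 3^2
= 39.6 kN/m
Arm = H / 3 = 3 / 3 = 1.0 m
Mo = Pa * arm = Pa * H / 3 = 39.6 * 3 / 3 = 39.6 kN-m/m

39.6 kN-m/m


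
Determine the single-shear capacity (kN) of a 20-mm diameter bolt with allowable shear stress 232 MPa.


A = pi * d^2 / 4 = pi * 20^2 / 4 = 314.1593 mm^2
V = f_v * A / 1000 = 232 * 314.1593 / 1000
= 72.8849 kN

72.8849 kN


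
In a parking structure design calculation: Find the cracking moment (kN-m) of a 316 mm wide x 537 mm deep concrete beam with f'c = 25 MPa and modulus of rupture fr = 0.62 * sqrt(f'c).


fr = 0.62 * sqrt(25) = 0.62 * 5.0 = 3.1 MPa
I = 316 * 537^3 / 12 = 4077826029.0 mm^4
y_t = 268.5 mm
M_cr = fr * I / y_t = 3.1 * 4077826029.0 / 268.5 N-mm
= 47.081 kN-m

47.081 kN-m


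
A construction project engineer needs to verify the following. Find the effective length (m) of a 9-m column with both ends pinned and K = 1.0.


L_eff = K * L
= 1.0 * 9
= 9.0 m

9.0 m


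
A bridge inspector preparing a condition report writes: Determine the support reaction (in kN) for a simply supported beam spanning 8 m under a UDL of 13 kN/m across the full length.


Total load = w * L = 13 * 8 = 104 kN
By symmetry, each reaction R = total / 2 = 104 / 2 = 52.0 kN

52.0 kN


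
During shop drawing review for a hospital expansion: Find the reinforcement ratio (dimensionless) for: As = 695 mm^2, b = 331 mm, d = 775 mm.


rho = As / (b * d)
= 695 / (331 * 775)
= 695 / 256525
= 0.002709 (dimensionless)

0.002709 (dimensionless)


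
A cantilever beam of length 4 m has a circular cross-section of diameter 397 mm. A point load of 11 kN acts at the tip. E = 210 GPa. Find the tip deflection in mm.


I = pi * d^4 / 64 = pi * 397^4 / 64 = 1219359948.0 mm^4
L = 4000.0 mm, P = 11000.0 N, E = 210000.0 MPa
delta = P * L^3 / (3 * E * I)
= 11000.0 * 4000.0^3 / (3 * 210000.0 * 1219359948.0)
= 0.9164 mm

0.9164 mm


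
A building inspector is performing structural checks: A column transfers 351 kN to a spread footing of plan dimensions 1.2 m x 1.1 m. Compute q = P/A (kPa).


A = 1.2 * 1.1 = 1.32 m^2
q = P / A = 351 / 1.32
= 265.9091 kPa

265.9091 kPa


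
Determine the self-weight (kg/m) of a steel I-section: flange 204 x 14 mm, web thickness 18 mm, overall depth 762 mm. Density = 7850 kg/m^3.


A_flanges = 2 * 204 * 14 = 5712 mm^2
A_web = (762 - 2 * 14) * 18 = 13212 mm^2
A_total = 5712 + 13212 = 18924 mm^2 = 0.018924 m^2
Weight = rho * A = 7850 * 0.018924 = 148.5534 kg/m

148.5534 kg/m


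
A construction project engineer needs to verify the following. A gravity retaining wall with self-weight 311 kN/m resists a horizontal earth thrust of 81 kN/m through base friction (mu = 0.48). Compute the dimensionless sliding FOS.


Resisting force = mu * W = 0.48 * 311 = 149.28 kN/m
FOS = Resisting / Driving = 149.28 / 81
= 1.843 (dimensionless)

1.843 (dimensionless)


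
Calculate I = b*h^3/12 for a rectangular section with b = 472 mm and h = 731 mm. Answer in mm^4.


I = b * h^3 / 12
= 472 * 731^3 / 12
= 472 * 390617891 / 12
= 15364303712.67 mm^4

15364303712.67 mm^4


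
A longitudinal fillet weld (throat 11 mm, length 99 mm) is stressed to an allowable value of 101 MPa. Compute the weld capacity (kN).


Strength = throat * length * allowable stress
= 11 * 99 * 101 N
= 109989 N
= 109.99 kN

109.99 kN


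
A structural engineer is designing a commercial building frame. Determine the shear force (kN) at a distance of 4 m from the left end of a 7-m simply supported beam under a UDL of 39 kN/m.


R_A = w * L / 2 = 39 * 7 / 2 = 136.5 kN
V(x) = R_A - w * x = 136.5 - 39 * 4
= -19.5 kN

-19.5 kN


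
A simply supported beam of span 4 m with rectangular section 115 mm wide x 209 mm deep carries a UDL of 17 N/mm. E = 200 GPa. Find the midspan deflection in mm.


I = 115 * 209^3 / 12 = 87489402.92 mm^4
L = 4000.0 mm, w = 17 N/mm, E = 200000.0 MPa
delta = 5 * w * L^4 / (384 * E * I)
= 5 * 17 * 4000.0^4 / (384 * 200000.0 * 87489402.92)
= 3.2385 mm

3.2385 mm


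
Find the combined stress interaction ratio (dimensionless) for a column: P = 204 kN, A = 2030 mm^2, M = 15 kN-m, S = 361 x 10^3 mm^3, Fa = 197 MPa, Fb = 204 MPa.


f_a = P / A = 204000.0 / 2030 = 100.4926 MPa
f_b = M / S = 15000000.0 / 361000.0 = 41.5512 MPa
Ratio = f_a / Fa + f_b / Fb
= 100.4926 / 197 + 41.5512 / 204
= 0.7138 (dimensionless)

0.7138 (dimensionless)


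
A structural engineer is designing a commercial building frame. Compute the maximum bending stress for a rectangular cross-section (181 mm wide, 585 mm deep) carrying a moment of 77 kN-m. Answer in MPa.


I = b * h^3 / 12 = 181 * 585^3 / 12 = 3019707843.75 mm^4
y = h / 2 = 585 / 2 = 292.5 mm
M = 77 kN-m = 77000000.0 N-mm
sigma = M * y / I = 77000000.0 * 292.5 / 3019707843.75
= 7.46 MPa

7.46 MPa


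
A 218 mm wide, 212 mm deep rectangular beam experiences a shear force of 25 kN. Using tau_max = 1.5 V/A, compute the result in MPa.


A = b * h = 218 * 212 = 46216 mm^2
V = 25 kN = 25000.0 N
tau_max = 1.5 * V / A = 1.5 * 25000.0 / 46216
= 0.8114 MPa

0.8114 MPa


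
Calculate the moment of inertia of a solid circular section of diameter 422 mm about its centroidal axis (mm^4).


r = d / 2 = 422 / 2 = 211.0 mm
I = pi * r^4 / 4 = pi * 211.0^4 / 4
= 1556752968.6 mm^4

1556752968.6 mm^4


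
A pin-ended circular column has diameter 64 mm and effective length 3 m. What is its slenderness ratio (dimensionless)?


Radius of gyration r = d / 4 = 64 / 4 = 16.0 mm
L_eff = 3000.0 mm
Slenderness ratio = L / r = 3000.0 / 16.0 = 187.5 (dimensionless)

187.5 (dimensionless)


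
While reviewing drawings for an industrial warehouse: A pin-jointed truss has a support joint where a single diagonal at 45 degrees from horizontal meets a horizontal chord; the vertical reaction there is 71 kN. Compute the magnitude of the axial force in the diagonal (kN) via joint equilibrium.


At the joint, only the diagonal has a vertical component, so vertical equilibrium gives:
F * sin(45) = 71
F = 71 / sin(45)
= 71 / 0.707107
= 100.41 kN

100.41 kN


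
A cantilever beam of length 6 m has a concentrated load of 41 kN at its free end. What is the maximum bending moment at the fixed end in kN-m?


For a cantilever with a point load at the free end:
M_max = P * L = 41 * 6 = 246 kN-m

246 kN-m


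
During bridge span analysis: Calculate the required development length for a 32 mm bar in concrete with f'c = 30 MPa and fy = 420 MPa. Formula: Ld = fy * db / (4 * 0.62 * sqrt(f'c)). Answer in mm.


Ld = (fy * db) / (4 * 0.62 * sqrt(f'c))
= (420 * 32) / (4 * 0.62 * sqrt(30))
= 13440 / 13.5835
= 989.43 mm

989.43 mm


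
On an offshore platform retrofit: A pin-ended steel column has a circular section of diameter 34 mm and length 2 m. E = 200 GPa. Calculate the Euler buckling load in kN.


I = pi * d^4 / 64 = 65597.24 mm^4
L = 2000.0 mm
P_cr = pi^2 * E * I / L^2
= 9.8696 * 200000.0 * 65597.24 / 2000.0^2
= 32370.94 N = 32.3709 kN

32.3709 kN


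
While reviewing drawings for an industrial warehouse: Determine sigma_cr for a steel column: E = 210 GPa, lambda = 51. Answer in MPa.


sigma_cr = pi^2 * E / lambda^2
= 9.8696 * 210000.0 / 51^2
= 9.8696 * 210000.0 / 2601
= 796.8539 MPa

796.8539 MPa


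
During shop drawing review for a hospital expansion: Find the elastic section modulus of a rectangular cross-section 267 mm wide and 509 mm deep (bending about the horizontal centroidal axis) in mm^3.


S = b * h^2 / 6
= 267 * 509^2 / 6
= 267 * 259081 / 6
= 11529104.5 mm^3

11529104.5 mm^3


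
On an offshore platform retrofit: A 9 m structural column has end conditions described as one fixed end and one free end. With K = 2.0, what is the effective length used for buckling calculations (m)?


L_eff = K * L
= 2.0 * 9
= 18.0 m

18.0 m


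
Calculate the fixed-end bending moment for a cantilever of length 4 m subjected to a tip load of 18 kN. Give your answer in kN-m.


For a cantilever with a point load at the free end:
M_max = P * L = 18 * 4 = 72 kN-m

72 kN-m


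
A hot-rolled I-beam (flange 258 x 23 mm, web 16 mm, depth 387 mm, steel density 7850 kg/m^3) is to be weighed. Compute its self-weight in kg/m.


A_flanges = 2 * 258 * 23 = 11868 mm^2
A_web = (387 - 2 * 23) * 16 = 5456 mm^2
A_total = 11868 + 5456 = 17324 mm^2 = 0.017324 m^2
Weight = rho * A = 7850 * 0.017324 = 135.9934 kg/m

135.9934 kg/m


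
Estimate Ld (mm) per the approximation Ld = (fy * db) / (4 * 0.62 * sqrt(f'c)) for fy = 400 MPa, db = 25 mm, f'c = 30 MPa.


Ld = (fy * db) / (4 * 0.62 * sqrt(f'c))
= (400 * 25) / (4 * 0.62 * sqrt(30))
= 10000 / 13.5835
= 736.19 mm

736.19 mm


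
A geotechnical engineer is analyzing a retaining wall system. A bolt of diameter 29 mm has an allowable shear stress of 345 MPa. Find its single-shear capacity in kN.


A = pi * d^2 / 4 = pi * 29^2 / 4 = 660.5199 mm^2
V = f_v * A / 1000 = 345 * 660.5199 / 1000
= 227.8794 kN

227.8794 kN


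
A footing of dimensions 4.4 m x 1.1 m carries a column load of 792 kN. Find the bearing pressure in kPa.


A = 4.4 * 1.1 = 4.84 m^2
q = P / A = 792 / 4.84
= 163.6364 kPa

163.6364 kPa


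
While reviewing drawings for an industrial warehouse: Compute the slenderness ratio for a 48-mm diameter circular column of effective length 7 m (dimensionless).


Radius of gyration r = d / 4 = 48 / 4 = 12.0 mm
L_eff = 7000.0 mm
Slenderness ratio = L / r = 7000.0 / 12.0 = 583.33 (dimensionless)

583.33 (dimensionless)


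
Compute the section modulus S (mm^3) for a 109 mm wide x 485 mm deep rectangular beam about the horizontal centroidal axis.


S = b * h^2 / 6
= 109 * 485^2 / 6
= 109 * 235225 / 6
= 4273254.17 mm^3

4273254.17 mm^3


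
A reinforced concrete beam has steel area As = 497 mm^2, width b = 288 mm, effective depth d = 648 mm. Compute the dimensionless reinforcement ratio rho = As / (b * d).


rho = As / (b * d)
= 497 / (288 * 648)
= 497 / 186624
= 0.002663 (dimensionless)

0.002663 (dimensionless)


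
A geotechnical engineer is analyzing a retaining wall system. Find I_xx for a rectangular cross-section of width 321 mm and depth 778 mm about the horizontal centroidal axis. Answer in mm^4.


I = b * h^3 / 12
= 321 * 778^3 / 12
= 321 * 470910952 / 12
= 12596867966.0 mm^4

12596867966.0 mm^4


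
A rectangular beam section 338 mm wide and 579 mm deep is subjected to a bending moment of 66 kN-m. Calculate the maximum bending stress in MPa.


I = b * h^3 / 12 = 338 * 579^3 / 12 = 5467277848.5 mm^4
y = h / 2 = 579 / 2 = 289.5 mm
M = 66 kN-m = 66000000.0 N-mm
sigma = M * y / I = 66000000.0 * 289.5 / 5467277848.5
= 3.49 MPa

3.49 MPa


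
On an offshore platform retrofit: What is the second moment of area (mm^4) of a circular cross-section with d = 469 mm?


r = d / 2 = 469 / 2 = 234.5 mm
I = pi * r^4 / 4 = pi * 234.5^4 / 4
= 2374987179.41 mm^4

2374987179.41 mm^4


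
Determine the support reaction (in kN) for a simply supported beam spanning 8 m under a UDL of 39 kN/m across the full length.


Total load = w * L = 39 * 8 = 312 kN
By symmetry, each reaction R = total / 2 = 312 / 2 = 156.0 kN

156.0 kN


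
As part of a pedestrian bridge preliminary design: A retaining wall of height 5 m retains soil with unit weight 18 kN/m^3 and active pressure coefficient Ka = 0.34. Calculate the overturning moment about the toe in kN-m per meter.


Pa = 0.5 * Ka * gamma * H^2
= 0.5 * 0.34 * 18 * 5^2
= 76.5 kN/m
Arm = H / 3 = 5 / 3 = 1.6667 m
Mo = Pa * arm = Pa * H / 3 = 76.5 * 5 / 3 = 127.5 kN-m/m

127.5 kN-m/m


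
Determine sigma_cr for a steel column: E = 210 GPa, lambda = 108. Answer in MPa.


sigma_cr = pi^2 * E / lambda^2
= 9.8696 * 210000.0 / 108^2
= 9.8696 * 210000.0 / 11664
= 177.6935 MPa

177.6935 MPa


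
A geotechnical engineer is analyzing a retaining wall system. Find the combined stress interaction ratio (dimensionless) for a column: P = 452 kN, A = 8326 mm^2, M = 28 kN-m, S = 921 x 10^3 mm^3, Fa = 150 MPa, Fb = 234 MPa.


f_a = P / A = 452000.0 / 8326 = 54.2878 MPa
f_b = M / S = 28000000.0 / 921000.0 = 30.4017 MPa
Ratio = f_a / Fa + f_b / Fb
= 54.2878 / 150 + 30.4017 / 234
= 0.4918 (dimensionless)

0.4918 (dimensionless)


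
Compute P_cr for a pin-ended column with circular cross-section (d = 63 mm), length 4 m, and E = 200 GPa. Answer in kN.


I = pi * d^4 / 64 = 773271.66 mm^4
L = 4000.0 mm
P_cr = pi^2 * E * I / L^2
= 9.8696 * 200000.0 * 773271.66 / 4000.0^2
= 95398.57 N = 95.3986 kN

95.3986 kN


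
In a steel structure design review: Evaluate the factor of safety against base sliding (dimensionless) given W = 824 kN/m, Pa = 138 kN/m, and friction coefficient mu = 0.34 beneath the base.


Resisting force = mu * W = 0.34 * 824 = 280.16 kN/m
FOS = Resisting / Driving = 280.16 / 138
= 2.0301 (dimensionless)

2.0301 (dimensionless)


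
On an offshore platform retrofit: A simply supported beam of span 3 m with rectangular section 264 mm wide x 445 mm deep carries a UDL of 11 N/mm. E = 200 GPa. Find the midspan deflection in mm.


I = 264 * 445^3 / 12 = 1938664750.0 mm^4
L = 3000.0 mm, w = 11 N/mm, E = 200000.0 MPa
delta = 5 * w * L^4 / (384 * E * I)
= 5 * 11 * 3000.0^4 / (384 * 200000.0 * 1938664750.0)
= 0.0299 mm

0.0299 mm


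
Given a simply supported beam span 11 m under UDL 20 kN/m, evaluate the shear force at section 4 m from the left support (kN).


R_A = w * L / 2 = 20 * 11 / 2 = 110.0 kN
V(x) = R_A - w * x = 110.0 - 20 * 4
= 30.0 kN

30.0 kN


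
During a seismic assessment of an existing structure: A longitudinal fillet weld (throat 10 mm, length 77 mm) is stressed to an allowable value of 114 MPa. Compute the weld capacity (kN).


Strength = throat * length * allowable stress
= 10 * 77 * 114 N
= 87780 N
= 87.78 kN

87.78 kN


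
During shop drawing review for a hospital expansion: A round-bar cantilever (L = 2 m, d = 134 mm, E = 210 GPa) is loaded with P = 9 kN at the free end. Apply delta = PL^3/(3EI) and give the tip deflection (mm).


I = pi * d^4 / 64 = pi * 134^4 / 64 = 15826653.42 mm^4
L = 2000.0 mm, P = 9000.0 N, E = 210000.0 MPa
delta = P * L^3 / (3 * E * I)
= 9000.0 * 2000.0^3 / (3 * 210000.0 * 15826653.42)
= 7.2211 mm

7.2211 mm


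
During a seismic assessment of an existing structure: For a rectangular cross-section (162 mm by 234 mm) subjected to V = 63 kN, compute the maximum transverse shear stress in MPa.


A = b * h = 162 * 234 = 37908 mm^2
V = 63 kN = 63000.0 N
tau_max = 1.5 * V / A = 1.5 * 63000.0 / 37908
= 2.4929 MPa

2.4929 MPa


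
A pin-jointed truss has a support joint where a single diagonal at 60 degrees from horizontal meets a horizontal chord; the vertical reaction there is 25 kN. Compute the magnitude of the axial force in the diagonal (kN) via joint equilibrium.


At the joint, only the diagonal has a vertical component, so vertical equilibrium gives:
F * sin(60) = 25
F = 25 / sin(60)
= 25 / 0.866025
= 28.87 kN

28.87 kN


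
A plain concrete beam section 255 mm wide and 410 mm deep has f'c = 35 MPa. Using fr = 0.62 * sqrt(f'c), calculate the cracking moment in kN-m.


fr = 0.62 * sqrt(35) = 0.62 * 5.9161 = 3.668 MPa
I = 255 * 410^3 / 12 = 1464571250.0 mm^4
y_t = 205.0 mm
M_cr = fr * I / y_t = 3.668 * 1464571250.0 / 205.0 N-mm
= 26.2049 kN-m

26.2049 kN-m


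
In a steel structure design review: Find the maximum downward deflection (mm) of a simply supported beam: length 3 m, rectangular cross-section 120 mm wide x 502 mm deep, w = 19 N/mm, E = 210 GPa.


I = 120 * 502^3 / 12 = 1265060080.0 mm^4
L = 3000.0 mm, w = 19 N/mm, E = 210000.0 MPa
delta = 5 * w * L^4 / (384 * E * I)
= 5 * 19 * 3000.0^4 / (384 * 210000.0 * 1265060080.0)
= 0.0754 mm

0.0754 mm


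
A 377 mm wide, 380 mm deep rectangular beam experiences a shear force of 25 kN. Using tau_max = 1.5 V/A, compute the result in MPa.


A = b * h = 377 * 380 = 143260 mm^2
V = 25 kN = 25000.0 N
tau_max = 1.5 * V / A = 1.5 * 25000.0 / 143260
= 0.2618 MPa

0.2618 MPa


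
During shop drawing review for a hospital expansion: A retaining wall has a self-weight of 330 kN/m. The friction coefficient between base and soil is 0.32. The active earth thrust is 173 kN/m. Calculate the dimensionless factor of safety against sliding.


Resisting force = mu * W = 0.32 * 330 = 105.6 kN/m
FOS = Resisting / Driving = 105.6 / 173
= 0.6104 (dimensionless)

0.6104 (dimensionless)


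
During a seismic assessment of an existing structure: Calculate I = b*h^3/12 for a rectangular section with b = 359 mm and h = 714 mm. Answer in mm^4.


I = b * h^3 / 12
= 359 * 714^3 / 12
= 359 * 363994344 / 12
= 10889497458.0 mm^4

10889497458.0 mm^4


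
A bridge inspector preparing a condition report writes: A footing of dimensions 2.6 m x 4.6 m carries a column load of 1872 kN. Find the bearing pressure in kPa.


A = 2.6 * 4.6 = 11.96 m^2
q = P / A = 1872 / 11.96
= 156.5217 kPa

156.5217 kPa


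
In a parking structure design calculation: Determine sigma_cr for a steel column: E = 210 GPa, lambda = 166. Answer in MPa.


sigma_cr = pi^2 * E / lambda^2
= 9.8696 * 210000.0 / 166^2
= 9.8696 * 210000.0 / 27556
= 75.2147 MPa

75.2147 MPa


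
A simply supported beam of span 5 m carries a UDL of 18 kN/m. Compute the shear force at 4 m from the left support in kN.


R_A = w * L / 2 = 18 * 5 / 2 = 45.0 kN
V(x) = R_A - w * x = 45.0 - 18 * 4
= -27.0 kN

-27.0 kN


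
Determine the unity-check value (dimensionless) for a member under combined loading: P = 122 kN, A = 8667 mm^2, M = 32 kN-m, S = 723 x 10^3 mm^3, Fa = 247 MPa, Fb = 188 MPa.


f_a = P / A = 122000.0 / 8667 = 14.0764 MPa
f_b = M / S = 32000000.0 / 723000.0 = 44.26 MPa
Ratio = f_a / Fa + f_b / Fb
= 14.0764 / 247 + 44.26 / 188
= 0.2924 (dimensionless)

0.2924 (dimensionless)


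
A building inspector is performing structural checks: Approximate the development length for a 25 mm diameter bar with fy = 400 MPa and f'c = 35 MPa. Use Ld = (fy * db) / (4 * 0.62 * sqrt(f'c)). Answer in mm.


Ld = (fy * db) / (4 * 0.62 * sqrt(f'c))
= (400 * 25) / (4 * 0.62 * sqrt(35))
= 10000 / 14.6719
= 681.58 mm

681.58 mm


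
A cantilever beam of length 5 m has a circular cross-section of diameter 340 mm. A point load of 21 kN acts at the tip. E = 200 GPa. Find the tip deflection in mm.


I = pi * d^4 / 64 = pi * 340^4 / 64 = 655972400.05 mm^4
L = 5000.0 mm, P = 21000.0 N, E = 200000.0 MPa
delta = P * L^3 / (3 * E * I)
= 21000.0 * 5000.0^3 / (3 * 200000.0 * 655972400.05)
= 6.6695 mm

6.6695 mm


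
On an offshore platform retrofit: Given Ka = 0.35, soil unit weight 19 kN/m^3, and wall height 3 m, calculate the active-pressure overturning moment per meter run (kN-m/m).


Pa = 0.5 * Ka * gamma * H^2
= 0.5 * 0.35 * 19 * 3^2
= 29.925 kN/m
Arm = H / 3 = 3 / 3 = 1.0 m
Mo = Pa * arm = Pa * H / 3 = 29.925 * 3 / 3 = 29.925 kN-m/m

29.925 kN-m/m


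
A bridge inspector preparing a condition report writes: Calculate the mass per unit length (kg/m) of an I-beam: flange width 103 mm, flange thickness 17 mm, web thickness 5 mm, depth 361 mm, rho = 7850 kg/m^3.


A_flanges = 2 * 103 * 17 = 3502 mm^2
A_web = (361 - 2 * 17) * 5 = 1635 mm^2
A_total = 3502 + 1635 = 5137 mm^2 = 0.005137 m^2
Weight = rho * A = 7850 * 0.005137 = 40.3254 kg/m

40.3254 kg/m


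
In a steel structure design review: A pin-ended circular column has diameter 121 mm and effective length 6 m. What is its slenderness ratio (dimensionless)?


Radius of gyration r = d / 4 = 121 / 4 = 30.25 mm
L_eff = 6000.0 mm
Slenderness ratio = L / r = 6000.0 / 30.25 = 198.35 (dimensionless)

198.35 (dimensionless)


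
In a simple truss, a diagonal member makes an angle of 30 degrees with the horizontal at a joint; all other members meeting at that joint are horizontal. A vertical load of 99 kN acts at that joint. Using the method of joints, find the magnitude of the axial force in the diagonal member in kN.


At the joint, only the diagonal has a vertical component, so vertical equilibrium gives:
F * sin(30) = 99
F = 99 / sin(30)
= 99 / 0.5
= 198.0 kN

198.0 kN


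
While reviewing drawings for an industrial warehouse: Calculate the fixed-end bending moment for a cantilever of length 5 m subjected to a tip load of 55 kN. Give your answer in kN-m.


For a cantilever with a point load at the free end:
M_max = P * L = 55 * 5 = 275 kN-m

275 kN-m


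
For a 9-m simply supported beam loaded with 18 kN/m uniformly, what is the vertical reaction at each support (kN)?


Total load = w * L = 18 * 9 = 162 kN
By symmetry, each reaction R = total / 2 = 162 / 2 = 81.0 kN

81.0 kN


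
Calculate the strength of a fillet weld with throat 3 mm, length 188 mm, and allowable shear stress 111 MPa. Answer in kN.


Strength = throat * length * allowable stress
= 3 * 188 * 111 N
= 62604 N
= 62.6 kN

62.6 kN


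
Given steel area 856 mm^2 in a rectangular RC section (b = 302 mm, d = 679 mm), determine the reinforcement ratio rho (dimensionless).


rho = As / (b * d)
= 856 / (302 * 679)
= 856 / 205058
= 0.004174 (dimensionless)

0.004174 (dimensionless)


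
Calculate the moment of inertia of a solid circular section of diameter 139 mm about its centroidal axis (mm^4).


r = d / 2 = 139 / 2 = 69.5 mm
I = pi * r^4 / 4 = pi * 69.5^4 / 4
= 18324372.0 mm^4

18324372.0 mm^4


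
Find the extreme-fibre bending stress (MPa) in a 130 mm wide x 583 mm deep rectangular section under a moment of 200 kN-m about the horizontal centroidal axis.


I = b * h^3 / 12 = 130 * 583^3 / 12 = 2146682275.83 mm^4
y = h / 2 = 583 / 2 = 291.5 mm
M = 200 kN-m = 200000000.0 N-mm
sigma = M * y / I = 200000000.0 * 291.5 / 2146682275.83
= 27.16 MPa

27.16 MPa


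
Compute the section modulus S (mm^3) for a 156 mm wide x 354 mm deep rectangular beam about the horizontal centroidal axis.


S = b * h^2 / 6
= 156 * 354^2 / 6
= 156 * 125316 / 6
= 3258216.0 mm^3

3258216.0 mm^3


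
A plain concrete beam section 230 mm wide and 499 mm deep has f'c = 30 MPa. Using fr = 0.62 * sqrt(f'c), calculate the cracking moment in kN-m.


fr = 0.62 * sqrt(30) = 0.62 * 5.4772 = 3.3959 MPa
I = 230 * 499^3 / 12 = 2381487064.17 mm^4
y_t = 249.5 mm
M_cr = fr * I / y_t = 3.3959 * 2381487064.17 / 249.5 N-mm
= 32.4138 kN-m

32.4138 kN-m


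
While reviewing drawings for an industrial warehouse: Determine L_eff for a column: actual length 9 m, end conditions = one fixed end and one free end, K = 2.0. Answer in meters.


L_eff = K * L
= 2.0 * 9
= 18.0 m

18.0 m


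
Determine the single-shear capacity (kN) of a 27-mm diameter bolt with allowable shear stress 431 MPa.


A = pi * d^2 / 4 = pi * 27^2 / 4 = 572.5553 mm^2
V = f_v * A / 1000 = 431 * 572.5553 / 1000
= 246.7713 kN

246.7713 kN


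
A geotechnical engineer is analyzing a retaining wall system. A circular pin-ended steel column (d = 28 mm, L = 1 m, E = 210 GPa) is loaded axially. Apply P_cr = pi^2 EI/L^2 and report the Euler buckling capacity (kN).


I = pi * d^4 / 64 = 30171.86 mm^4
L = 1000.0 mm
P_cr = pi^2 * E * I / L^2
= 9.8696 * 210000.0 * 30171.86 / 1000.0^2
= 62534.7 N = 62.5347 kN

62.5347 kN


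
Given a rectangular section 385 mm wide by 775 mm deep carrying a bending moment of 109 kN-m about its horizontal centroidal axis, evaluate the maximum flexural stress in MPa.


I = b * h^3 / 12 = 385 * 775^3 / 12 = 14934290364.58 mm^4
y = h / 2 = 775 / 2 = 387.5 mm
M = 109 kN-m = 109000000.0 N-mm
sigma = M * y / I = 109000000.0 * 387.5 / 14934290364.58
= 2.83 MPa

2.83 MPa


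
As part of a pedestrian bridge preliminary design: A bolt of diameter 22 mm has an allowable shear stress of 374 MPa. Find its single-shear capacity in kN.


A = pi * d^2 / 4 = pi * 22^2 / 4 = 380.1327 mm^2
V = f_v * A / 1000 = 374 * 380.1327 / 1000
= 142.1696 kN

142.1696 kN


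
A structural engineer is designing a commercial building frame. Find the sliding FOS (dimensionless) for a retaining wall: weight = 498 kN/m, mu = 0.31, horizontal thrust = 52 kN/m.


Resisting force = mu * W = 0.31 * 498 = 154.38 kN/m
FOS = Resisting / Driving = 154.38 / 52
= 2.9688 (dimensionless)

2.9688 (dimensionless)


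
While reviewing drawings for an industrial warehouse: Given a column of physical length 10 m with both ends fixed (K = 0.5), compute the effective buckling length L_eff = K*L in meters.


L_eff = K * L
= 0.5 * 10
= 5.0 m

5.0 m


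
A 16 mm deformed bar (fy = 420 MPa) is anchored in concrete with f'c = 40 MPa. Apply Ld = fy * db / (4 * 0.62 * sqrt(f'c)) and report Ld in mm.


Ld = (fy * db) / (4 * 0.62 * sqrt(f'c))
= (420 * 16) / (4 * 0.62 * sqrt(40))
= 6720 / 15.6849
= 428.44 mm

428.44 mm


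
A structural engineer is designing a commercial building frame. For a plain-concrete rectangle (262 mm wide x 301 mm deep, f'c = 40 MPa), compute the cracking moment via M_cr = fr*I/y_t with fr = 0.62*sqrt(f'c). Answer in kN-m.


fr = 0.62 * sqrt(40) = 0.62 * 6.3246 = 3.9212 MPa
I = 262 * 301^3 / 12 = 595414671.83 mm^4
y_t = 150.5 mm
M_cr = fr * I / y_t = 3.9212 * 595414671.83 / 150.5 N-mm
= 15.5133 kN-m

15.5133 kN-m


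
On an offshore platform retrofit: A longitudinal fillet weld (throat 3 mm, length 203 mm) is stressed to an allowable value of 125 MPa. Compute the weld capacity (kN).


Strength = throat * length * allowable stress
= 3 * 203 * 125 N
= 76125 N
= 76.12 kN

76.12 kN
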